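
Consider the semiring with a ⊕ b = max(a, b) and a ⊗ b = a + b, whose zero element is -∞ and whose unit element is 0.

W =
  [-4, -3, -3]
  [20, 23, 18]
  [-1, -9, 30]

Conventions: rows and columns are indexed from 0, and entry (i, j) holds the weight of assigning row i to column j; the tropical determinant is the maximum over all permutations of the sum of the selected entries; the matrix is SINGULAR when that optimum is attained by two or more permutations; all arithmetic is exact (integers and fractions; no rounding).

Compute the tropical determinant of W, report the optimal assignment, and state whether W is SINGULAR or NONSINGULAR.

σ = (0, 1, 2): (-4) + 23 + 30 = 49
σ = (0, 2, 1): (-4) + 18 + (-9) = 5
σ = (1, 0, 2): (-3) + 20 + 30 = 47
σ = (1, 2, 0): (-3) + 18 + (-1) = 14
σ = (2, 0, 1): (-3) + 20 + (-9) = 8
σ = (2, 1, 0): (-3) + 23 + (-1) = 19
Optimal value attained by: σ = (0, 1, 2).
Answer: det⊕(W) = 49; verdict: NONSINGULAR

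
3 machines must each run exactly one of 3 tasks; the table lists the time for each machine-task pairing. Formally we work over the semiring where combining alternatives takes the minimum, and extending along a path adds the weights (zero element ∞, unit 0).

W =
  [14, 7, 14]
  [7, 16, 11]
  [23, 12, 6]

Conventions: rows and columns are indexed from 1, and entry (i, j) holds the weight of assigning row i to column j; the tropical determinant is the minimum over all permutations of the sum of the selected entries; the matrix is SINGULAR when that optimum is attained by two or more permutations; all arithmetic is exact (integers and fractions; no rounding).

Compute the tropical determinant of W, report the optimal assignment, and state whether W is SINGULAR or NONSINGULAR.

σ = (1, 2, 3): 14 + 16 + 6 = 36
σ = (1, 3, 2): 14 + 11 + 12 = 37
σ = (2, 1, 3): 7 + 7 + 6 = 20
σ = (2, 3, 1): 7 + 11 + 23 = 41
σ = (3, 1, 2): 14 + 7 + 12 = 33
σ = (3, 2, 1): 14 + 16 + 23 = 53
Optimal value attained by: σ = (2, 1, 3).
Answer: det⊕(W) = 20; verdict: NONSINGULAR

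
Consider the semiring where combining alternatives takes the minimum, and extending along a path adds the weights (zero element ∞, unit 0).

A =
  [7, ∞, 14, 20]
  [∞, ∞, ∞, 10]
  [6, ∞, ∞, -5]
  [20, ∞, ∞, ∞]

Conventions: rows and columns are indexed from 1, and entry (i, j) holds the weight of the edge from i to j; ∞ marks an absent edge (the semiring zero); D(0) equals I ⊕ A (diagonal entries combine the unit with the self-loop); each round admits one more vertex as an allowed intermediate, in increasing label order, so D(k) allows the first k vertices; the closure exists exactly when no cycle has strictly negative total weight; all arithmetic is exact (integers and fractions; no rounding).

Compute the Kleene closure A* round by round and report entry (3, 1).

D(0):
  [0, ∞, 14, 20]
  [∞, 0, ∞, 10]
  [6, ∞, 0, -5]
  [20, ∞, ∞, 0]
D(1):
  [0, ∞, 14, 20]
  [∞, 0, ∞, 10]
  [6, ∞, 0, -5]
  [20, ∞, 34, 0]
D(2):
  [0, ∞, 14, 20]
  [∞, 0, ∞, 10]
  [6, ∞, 0, -5]
  [20, ∞, 34, 0]
D(3):
  [0, ∞, 14, 9]
  [∞, 0, ∞, 10]
  [6, ∞, 0, -5]
  [20, ∞, 34, 0]
D(4):
  [0, ∞, 14, 9]
  [30, 0, 44, 10]
  [6, ∞, 0, -5]
  [20, ∞, 34, 0]
Answer: A*[3][1] = 6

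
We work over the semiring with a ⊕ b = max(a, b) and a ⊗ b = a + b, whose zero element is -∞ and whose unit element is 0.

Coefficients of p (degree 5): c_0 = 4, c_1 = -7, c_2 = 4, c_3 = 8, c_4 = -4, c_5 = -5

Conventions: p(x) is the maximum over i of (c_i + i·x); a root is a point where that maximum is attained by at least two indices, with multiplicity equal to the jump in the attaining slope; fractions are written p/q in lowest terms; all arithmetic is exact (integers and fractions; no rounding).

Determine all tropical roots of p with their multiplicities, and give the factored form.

hull edge (i=0, c=4) to (i=3, c=8): slope 4/3, span 3
hull edge (i=3, c=8) to (i=5, c=-5): slope -13/2, span 2
Factored form: p(x) = -5 ⊗ (x ⊕ (-4/3)) ⊗ (x ⊕ (-4/3)) ⊗ (x ⊕ (-4/3)) ⊗ (x ⊕ 13/2) ⊗ (x ⊕ 13/2)
Answer: roots = -4/3 (mult 3), 13/2 (mult 2)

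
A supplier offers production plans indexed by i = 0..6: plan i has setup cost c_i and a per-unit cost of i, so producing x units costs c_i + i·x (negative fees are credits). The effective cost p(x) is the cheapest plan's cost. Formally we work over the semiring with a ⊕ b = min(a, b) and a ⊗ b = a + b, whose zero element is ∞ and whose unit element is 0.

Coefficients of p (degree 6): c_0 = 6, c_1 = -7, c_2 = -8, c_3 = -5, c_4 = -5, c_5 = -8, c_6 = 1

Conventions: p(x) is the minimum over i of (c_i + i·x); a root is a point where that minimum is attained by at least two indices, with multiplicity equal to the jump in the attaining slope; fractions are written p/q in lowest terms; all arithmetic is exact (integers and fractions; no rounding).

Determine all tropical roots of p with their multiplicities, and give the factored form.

hull edge (i=0, c=6) to (i=1, c=-7): slope -13, span 1
hull edge (i=1, c=-7) to (i=2, c=-8): slope -1, span 1
hull edge (i=2, c=-8) to (i=5, c=-8): slope 0, span 3
hull edge (i=5, c=-8) to (i=6, c=1): slope 9, span 1
Factored form: p(x) = 1 ⊗ (x ⊕ (-9)) ⊗ (x ⊕ 0) ⊗ (x ⊕ 0) ⊗ (x ⊕ 0) ⊗ (x ⊕ 1) ⊗ (x ⊕ 13)
Answer: roots = -9 (mult 1), 0 (mult 3), 1 (mult 1), 13 (mult 1)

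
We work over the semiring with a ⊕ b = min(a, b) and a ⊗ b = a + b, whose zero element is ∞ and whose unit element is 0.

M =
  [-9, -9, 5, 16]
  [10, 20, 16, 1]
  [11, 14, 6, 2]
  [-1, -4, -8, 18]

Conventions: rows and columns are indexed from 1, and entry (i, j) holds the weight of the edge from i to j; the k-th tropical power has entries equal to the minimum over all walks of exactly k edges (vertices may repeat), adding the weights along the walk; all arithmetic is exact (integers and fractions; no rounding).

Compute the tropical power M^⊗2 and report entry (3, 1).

M^⊗2:
  [-18, -18, -4, -8]
  [0, -3, -7, 18]
  [1, -2, -6, 8]
  [-10, -10, -2, -6]
Key observation: the optimum is the walk 3->4->1, with weight 2 + (-1) = 1.
Optimal value attained by: walk 3->4->1.
Answer: (M^⊗2)[3][1] = 1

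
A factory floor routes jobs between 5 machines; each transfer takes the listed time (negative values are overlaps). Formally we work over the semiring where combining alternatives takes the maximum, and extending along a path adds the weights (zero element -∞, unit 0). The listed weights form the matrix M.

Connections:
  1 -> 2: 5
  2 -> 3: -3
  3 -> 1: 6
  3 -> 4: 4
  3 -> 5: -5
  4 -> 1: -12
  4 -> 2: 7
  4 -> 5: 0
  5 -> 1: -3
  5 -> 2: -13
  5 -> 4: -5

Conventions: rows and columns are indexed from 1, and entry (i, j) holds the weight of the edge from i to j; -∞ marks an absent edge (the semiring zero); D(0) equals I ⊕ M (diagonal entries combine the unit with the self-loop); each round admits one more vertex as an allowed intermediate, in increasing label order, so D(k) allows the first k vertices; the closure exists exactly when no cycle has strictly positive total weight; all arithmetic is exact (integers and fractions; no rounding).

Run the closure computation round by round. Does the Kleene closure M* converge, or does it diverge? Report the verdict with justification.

D(0):
  [0, 5, -∞, -∞, -∞]
  [-∞, 0, -3, -∞, -∞]
  [6, -∞, 0, 4, -5]
  [-12, 7, -∞, 0, 0]
  [-3, -13, -∞, -5, 0]
D(1):
  [0, 5, -∞, -∞, -∞]
  [-∞, 0, -3, -∞, -∞]
  [6, 11, 0, 4, -5]
  [-12, 7, -∞, 0, 0]
  [-3, 2, -∞, -5, 0]
Detection: at round 2, diagonal entry (3, 3) turns strictly positive.
Key observation: the cycle 3->1->2->3 has total weight 6 + 5 + (-3), which is strictly positive.
Answer: DIVERGES — positive cycle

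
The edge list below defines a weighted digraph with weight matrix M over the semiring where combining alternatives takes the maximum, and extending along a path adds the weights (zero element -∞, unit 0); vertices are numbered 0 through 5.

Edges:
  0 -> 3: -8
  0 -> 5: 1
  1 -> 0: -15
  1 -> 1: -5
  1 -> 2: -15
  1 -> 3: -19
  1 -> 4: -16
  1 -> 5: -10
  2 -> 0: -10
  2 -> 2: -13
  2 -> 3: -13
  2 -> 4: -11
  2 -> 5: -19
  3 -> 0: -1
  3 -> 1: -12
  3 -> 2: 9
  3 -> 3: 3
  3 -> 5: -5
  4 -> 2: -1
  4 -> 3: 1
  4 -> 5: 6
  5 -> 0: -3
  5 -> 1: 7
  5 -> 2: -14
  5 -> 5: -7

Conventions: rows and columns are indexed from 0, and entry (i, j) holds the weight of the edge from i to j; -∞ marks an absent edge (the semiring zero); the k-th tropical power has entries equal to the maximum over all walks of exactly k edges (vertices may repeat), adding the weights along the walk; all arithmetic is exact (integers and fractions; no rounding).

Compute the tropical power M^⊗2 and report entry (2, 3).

M^⊗2:
  [-2, 8, 1, -5, -∞, -6]
  [-13, -3, -10, -15, -21, -10]
  [-14, -12, -4, -10, -24, -5]
  [2, 2, 12, 6, -2, 0]
  [3, 13, 10, 4, -12, -1]
  [-8, 2, -8, -11, -9, -2]
Key observation: the optimum is the walk 2->3->3, with weight (-13) + 3 = -10.
Optimal value attained by: walk 2->3->3.
Answer: (M^⊗2)[2][3] = -10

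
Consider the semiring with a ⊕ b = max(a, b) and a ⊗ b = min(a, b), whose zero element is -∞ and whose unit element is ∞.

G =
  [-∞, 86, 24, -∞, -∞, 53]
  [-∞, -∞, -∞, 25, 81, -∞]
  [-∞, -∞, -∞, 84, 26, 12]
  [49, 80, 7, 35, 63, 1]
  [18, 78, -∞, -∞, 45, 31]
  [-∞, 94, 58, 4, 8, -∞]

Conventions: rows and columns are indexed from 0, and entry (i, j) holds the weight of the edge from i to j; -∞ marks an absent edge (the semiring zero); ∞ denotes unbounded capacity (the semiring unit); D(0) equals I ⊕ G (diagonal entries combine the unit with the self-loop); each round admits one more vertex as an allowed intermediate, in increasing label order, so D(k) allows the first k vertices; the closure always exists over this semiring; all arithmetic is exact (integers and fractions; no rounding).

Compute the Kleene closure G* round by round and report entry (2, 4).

D(0):
  [∞, 86, 24, -∞, -∞, 53]
  [-∞, ∞, -∞, 25, 81, -∞]
  [-∞, -∞, ∞, 84, 26, 12]
  [49, 80, 7, ∞, 63, 1]
  [18, 78, -∞, -∞, ∞, 31]
  [-∞, 94, 58, 4, 8, ∞]
D(1):
  [∞, 86, 24, -∞, -∞, 53]
  [-∞, ∞, -∞, 25, 81, -∞]
  [-∞, -∞, ∞, 84, 26, 12]
  [49, 80, 24, ∞, 63, 49]
  [18, 78, 18, -∞, ∞, 31]
  [-∞, 94, 58, 4, 8, ∞]
D(2):
  [∞, 86, 24, 25, 81, 53]
  [-∞, ∞, -∞, 25, 81, -∞]
  [-∞, -∞, ∞, 84, 26, 12]
  [49, 80, 24, ∞, 80, 49]
  [18, 78, 18, 25, ∞, 31]
  [-∞, 94, 58, 25, 81, ∞]
D(3):
  [∞, 86, 24, 25, 81, 53]
  [-∞, ∞, -∞, 25, 81, -∞]
  [-∞, -∞, ∞, 84, 26, 12]
  [49, 80, 24, ∞, 80, 49]
  [18, 78, 18, 25, ∞, 31]
  [-∞, 94, 58, 58, 81, ∞]
D(4):
  [∞, 86, 24, 25, 81, 53]
  [25, ∞, 24, 25, 81, 25]
  [49, 80, ∞, 84, 80, 49]
  [49, 80, 24, ∞, 80, 49]
  [25, 78, 24, 25, ∞, 31]
  [49, 94, 58, 58, 81, ∞]
D(5):
  [∞, 86, 24, 25, 81, 53]
  [25, ∞, 24, 25, 81, 31]
  [49, 80, ∞, 84, 80, 49]
  [49, 80, 24, ∞, 80, 49]
  [25, 78, 24, 25, ∞, 31]
  [49, 94, 58, 58, 81, ∞]
D(6):
  [∞, 86, 53, 53, 81, 53]
  [31, ∞, 31, 31, 81, 31]
  [49, 80, ∞, 84, 80, 49]
  [49, 80, 49, ∞, 80, 49]
  [31, 78, 31, 31, ∞, 31]
  [49, 94, 58, 58, 81, ∞]
Answer: G*[2][4] = 80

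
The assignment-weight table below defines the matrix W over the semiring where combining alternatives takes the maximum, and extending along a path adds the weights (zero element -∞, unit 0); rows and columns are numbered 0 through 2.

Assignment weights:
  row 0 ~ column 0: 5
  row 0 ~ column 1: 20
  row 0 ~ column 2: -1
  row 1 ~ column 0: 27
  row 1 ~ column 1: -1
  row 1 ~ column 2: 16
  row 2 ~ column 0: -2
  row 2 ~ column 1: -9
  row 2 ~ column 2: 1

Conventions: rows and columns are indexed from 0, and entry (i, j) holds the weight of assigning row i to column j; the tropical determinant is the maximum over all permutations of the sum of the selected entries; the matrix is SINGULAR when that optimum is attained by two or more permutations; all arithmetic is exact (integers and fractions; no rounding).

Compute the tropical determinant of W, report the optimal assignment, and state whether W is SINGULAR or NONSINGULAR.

σ = (0, 1, 2): 5 + (-1) + 1 = 5
σ = (0, 2, 1): 5 + 16 + (-9) = 12
σ = (1, 0, 2): 20 + 27 + 1 = 48
σ = (1, 2, 0): 20 + 16 + (-2) = 34
σ = (2, 0, 1): (-1) + 27 + (-9) = 17
σ = (2, 1, 0): (-1) + (-1) + (-2) = -4
Optimal value attained by: σ = (1, 0, 2).
Answer: det⊕(W) = 48; verdict: NONSINGULAR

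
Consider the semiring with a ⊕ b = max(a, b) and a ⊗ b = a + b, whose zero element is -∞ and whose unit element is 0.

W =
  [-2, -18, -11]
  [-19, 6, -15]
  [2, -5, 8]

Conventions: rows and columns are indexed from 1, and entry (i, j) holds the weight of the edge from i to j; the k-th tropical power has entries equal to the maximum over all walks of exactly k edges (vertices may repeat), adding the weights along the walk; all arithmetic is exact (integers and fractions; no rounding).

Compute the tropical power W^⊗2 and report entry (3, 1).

W^⊗2:
  [-4, -12, -3]
  [-13, 12, -7]
  [10, 3, 16]
Key observation: the optimum is the walk 3->3->1, with weight 8 + 2 = 10.
Optimal value attained by: walk 3->3->1.
Answer: (W^⊗2)[3][1] = 10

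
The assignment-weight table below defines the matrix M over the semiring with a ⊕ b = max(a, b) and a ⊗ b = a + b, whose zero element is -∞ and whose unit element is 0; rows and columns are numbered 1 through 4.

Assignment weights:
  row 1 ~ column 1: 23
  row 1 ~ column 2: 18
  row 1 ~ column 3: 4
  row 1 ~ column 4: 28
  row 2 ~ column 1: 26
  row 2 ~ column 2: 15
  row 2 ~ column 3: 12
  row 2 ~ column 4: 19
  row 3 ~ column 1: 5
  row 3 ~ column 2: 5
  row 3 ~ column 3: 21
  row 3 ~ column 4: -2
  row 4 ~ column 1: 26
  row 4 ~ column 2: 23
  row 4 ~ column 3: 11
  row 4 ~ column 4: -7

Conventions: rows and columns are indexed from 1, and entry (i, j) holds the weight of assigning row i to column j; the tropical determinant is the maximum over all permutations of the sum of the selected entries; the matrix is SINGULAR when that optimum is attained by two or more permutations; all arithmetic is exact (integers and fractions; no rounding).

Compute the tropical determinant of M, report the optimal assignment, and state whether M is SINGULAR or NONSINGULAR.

σ = (1, 2, 3, 4): 23 + 15 + 21 + (-7) = 52
σ = (1, 2, 4, 3): 23 + 15 + (-2) + 11 = 47
σ = (1, 3, 2, 4): 23 + 12 + 5 + (-7) = 33
σ = (1, 3, 4, 2): 23 + 12 + (-2) + 23 = 56
σ = (1, 4, 2, 3): 23 + 19 + 5 + 11 = 58
σ = (1, 4, 3, 2): 23 + 19 + 21 + 23 = 86
σ = (2, 1, 3, 4): 18 + 26 + 21 + (-7) = 58
σ = (2, 1, 4, 3): 18 + 26 + (-2) + 11 = 53
σ = (2, 3, 1, 4): 18 + 12 + 5 + (-7) = 28
σ = (2, 3, 4, 1): 18 + 12 + (-2) + 26 = 54
σ = (2, 4, 1, 3): 18 + 19 + 5 + 11 = 53
σ = (2, 4, 3, 1): 18 + 19 + 21 + 26 = 84
σ = (3, 1, 2, 4): 4 + 26 + 5 + (-7) = 28
σ = (3, 1, 4, 2): 4 + 26 + (-2) + 23 = 51
σ = (3, 2, 1, 4): 4 + 15 + 5 + (-7) = 17
σ = (3, 2, 4, 1): 4 + 15 + (-2) + 26 = 43
σ = (3, 4, 1, 2): 4 + 19 + 5 + 23 = 51
σ = (3, 4, 2, 1): 4 + 19 + 5 + 26 = 54
σ = (4, 1, 2, 3): 28 + 26 + 5 + 11 = 70
σ = (4, 1, 3, 2): 28 + 26 + 21 + 23 = 98
σ = (4, 2, 1, 3): 28 + 15 + 5 + 11 = 59
σ = (4, 2, 3, 1): 28 + 15 + 21 + 26 = 90
σ = (4, 3, 1, 2): 28 + 12 + 5 + 23 = 68
σ = (4, 3, 2, 1): 28 + 12 + 5 + 26 = 71
Optimal value attained by: σ = (4, 1, 3, 2).
Answer: det⊕(M) = 98; verdict: NONSINGULAR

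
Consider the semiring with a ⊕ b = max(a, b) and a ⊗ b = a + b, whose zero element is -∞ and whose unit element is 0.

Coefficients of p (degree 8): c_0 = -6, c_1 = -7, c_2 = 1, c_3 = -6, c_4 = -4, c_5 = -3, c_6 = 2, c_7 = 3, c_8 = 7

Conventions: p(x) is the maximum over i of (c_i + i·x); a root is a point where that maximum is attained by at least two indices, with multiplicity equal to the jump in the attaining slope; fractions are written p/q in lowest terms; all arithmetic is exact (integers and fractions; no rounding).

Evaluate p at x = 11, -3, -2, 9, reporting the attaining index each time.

p(11) = max(-6+0·11=-6, -7+1·11=4, 1+2·11=23, -6+3·11=27, -4+4·11=40, -3+5·11=52, 2+6·11=68, 3+7·11=80, 7+8·11=95) = 95 (attained by i=8)
p(-3) = max(-6+0·(-3)=-6, -7+1·(-3)=-10, 1+2·(-3)=-5, -6+3·(-3)=-15, -4+4·(-3)=-16, -3+5·(-3)=-18, 2+6·(-3)=-16, 3+7·(-3)=-18, 7+8·(-3)=-17) = -5 (attained by i=2)
p(-2) = max(-6+0·(-2)=-6, -7+1·(-2)=-9, 1+2·(-2)=-3, -6+3·(-2)=-12, -4+4·(-2)=-12, -3+5·(-2)=-13, 2+6·(-2)=-10, 3+7·(-2)=-11, 7+8·(-2)=-9) = -3 (attained by i=2)
p(9) = max(-6+0·9=-6, -7+1·9=2, 1+2·9=19, -6+3·9=21, -4+4·9=32, -3+5·9=42, 2+6·9=56, 3+7·9=66, 7+8·9=79) = 79 (attained by i=8)
Answer: p(11) = 95; p(-3) = -5; p(-2) = -3; p(9) = 79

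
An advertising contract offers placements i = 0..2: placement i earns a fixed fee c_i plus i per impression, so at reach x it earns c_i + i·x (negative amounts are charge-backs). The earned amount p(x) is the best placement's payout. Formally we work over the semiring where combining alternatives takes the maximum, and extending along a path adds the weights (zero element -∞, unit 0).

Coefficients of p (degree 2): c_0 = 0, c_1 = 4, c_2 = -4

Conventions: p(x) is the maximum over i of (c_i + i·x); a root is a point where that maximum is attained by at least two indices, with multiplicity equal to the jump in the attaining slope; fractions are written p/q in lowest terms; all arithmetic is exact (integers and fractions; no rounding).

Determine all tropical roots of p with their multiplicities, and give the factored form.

hull edge (i=0, c=0) to (i=1, c=4): slope 4, span 1
hull edge (i=1, c=4) to (i=2, c=-4): slope -8, span 1
Factored form: p(x) = -4 ⊗ (x ⊕ (-4)) ⊗ (x ⊕ 8)
Answer: roots = -4 (mult 1), 8 (mult 1)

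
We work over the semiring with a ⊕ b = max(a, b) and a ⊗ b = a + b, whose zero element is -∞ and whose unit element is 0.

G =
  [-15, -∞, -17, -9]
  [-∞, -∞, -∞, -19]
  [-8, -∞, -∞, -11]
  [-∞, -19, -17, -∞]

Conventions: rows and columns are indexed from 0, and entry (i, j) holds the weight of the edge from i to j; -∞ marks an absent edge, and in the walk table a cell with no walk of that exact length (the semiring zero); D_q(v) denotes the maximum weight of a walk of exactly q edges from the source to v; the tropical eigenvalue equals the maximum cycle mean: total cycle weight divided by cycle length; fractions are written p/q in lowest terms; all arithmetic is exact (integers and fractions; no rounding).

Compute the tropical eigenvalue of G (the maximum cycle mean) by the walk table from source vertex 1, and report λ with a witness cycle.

q=0: [-∞, 0, -∞, -∞]
q=1: [-∞, -∞, -∞, -19]
q=2: [-∞, -38, -36, -∞]
q=3: [-44, -∞, -∞, -47]
q=4: [-59, -66, -61, -53]
Optimal cycle mean attained by: cycle 0->3->2->0, total (-9) + (-17) + (-8), length 3.
Answer: λ = -34/3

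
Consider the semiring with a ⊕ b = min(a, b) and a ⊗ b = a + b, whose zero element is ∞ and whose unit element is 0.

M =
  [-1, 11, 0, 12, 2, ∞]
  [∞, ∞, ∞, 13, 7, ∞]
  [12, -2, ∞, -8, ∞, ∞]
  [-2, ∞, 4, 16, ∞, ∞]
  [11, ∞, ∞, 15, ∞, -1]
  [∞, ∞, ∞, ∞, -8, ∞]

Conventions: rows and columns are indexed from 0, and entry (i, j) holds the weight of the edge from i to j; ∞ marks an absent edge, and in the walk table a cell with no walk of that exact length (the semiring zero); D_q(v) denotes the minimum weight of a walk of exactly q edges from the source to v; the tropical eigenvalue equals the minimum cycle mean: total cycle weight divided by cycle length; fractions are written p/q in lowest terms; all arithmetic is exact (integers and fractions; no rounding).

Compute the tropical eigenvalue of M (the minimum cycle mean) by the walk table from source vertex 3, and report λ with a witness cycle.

q=0: [∞, ∞, ∞, 0, ∞, ∞]
q=1: [-2, ∞, 4, 16, ∞, ∞]
q=2: [-3, 2, -2, -4, 0, ∞]
q=3: [-6, -4, -3, -10, -1, -1]
q=4: [-12, -5, -6, -11, -9, -2]
q=5: [-13, -8, -12, -14, -10, -10]
q=6: [-16, -14, -13, -20, -18, -11]
Optimal cycle mean attained by: cycle 4->5->4, total (-1) + (-8), length 2.
Answer: λ = -9/2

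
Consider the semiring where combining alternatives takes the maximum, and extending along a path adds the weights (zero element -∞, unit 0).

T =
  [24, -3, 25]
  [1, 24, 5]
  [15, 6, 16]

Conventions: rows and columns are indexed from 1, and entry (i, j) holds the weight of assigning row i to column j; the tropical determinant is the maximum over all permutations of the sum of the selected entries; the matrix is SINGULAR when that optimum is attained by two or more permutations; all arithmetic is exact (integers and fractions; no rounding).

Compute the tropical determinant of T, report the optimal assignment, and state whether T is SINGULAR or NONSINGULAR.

σ = (1, 2, 3): 24 + 24 + 16 = 64
σ = (1, 3, 2): 24 + 5 + 6 = 35
σ = (2, 1, 3): (-3) + 1 + 16 = 14
σ = (2, 3, 1): (-3) + 5 + 15 = 17
σ = (3, 1, 2): 25 + 1 + 6 = 32
σ = (3, 2, 1): 25 + 24 + 15 = 64
Optimal value attained by: σ = (1, 2, 3).
Answer: det⊕(T) = 64; verdict: SINGULAR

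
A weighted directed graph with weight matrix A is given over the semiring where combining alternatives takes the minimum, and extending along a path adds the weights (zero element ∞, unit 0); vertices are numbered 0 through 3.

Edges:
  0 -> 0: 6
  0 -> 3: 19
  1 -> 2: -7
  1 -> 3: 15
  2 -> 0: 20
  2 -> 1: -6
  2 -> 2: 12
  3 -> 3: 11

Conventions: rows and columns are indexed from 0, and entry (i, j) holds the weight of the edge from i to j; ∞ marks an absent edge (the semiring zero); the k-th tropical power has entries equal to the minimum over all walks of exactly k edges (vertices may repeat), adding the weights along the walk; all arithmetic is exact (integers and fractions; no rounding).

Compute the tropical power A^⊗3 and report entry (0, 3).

A^⊗2:
  [12, ∞, ∞, 25]
  [13, -13, 5, 26]
  [26, 6, -13, 9]
  [∞, ∞, ∞, 22]
A^⊗3:
  [18, ∞, ∞, 31]
  [19, -1, -20, 2]
  [7, -19, -1, 20]
  [∞, ∞, ∞, 33]
Key observation: the optimum is the walk 0->0->0->3, with weight 6 + 6 + 19 = 31.
Optimal value attained by: walk 0->0->0->3.
Answer: (A^⊗3)[0][3] = 31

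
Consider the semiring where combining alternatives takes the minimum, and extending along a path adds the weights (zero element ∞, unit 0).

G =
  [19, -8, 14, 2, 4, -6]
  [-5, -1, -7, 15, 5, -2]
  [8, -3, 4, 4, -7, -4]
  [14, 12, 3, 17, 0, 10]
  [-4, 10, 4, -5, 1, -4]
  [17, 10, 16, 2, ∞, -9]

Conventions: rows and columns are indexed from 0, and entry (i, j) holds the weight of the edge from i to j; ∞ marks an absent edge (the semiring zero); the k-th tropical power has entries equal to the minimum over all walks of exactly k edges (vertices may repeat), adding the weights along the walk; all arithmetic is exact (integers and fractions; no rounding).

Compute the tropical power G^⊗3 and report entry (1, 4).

G^⊗2:
  [-13, -9, -15, -4, -3, -15]
  [-6, -13, -8, -3, -14, -11]
  [-11, -4, -10, -12, -6, -13]
  [-4, 0, 4, -5, -4, -4]
  [-3, -12, -2, -4, -5, -13]
  [5, 1, 3, -7, 2, -18]
G^⊗3:
  [-14, -21, -16, -13, -22, -24]
  [-18, -14, -20, -19, -15, -20]
  [-10, -19, -11, -11, -17, -22]
  [-8, -12, -7, -9, -5, -13]
  [-17, -13, -19, -11, -9, -22]
  [-4, -8, -6, -16, -7, -27]
Key observation: the optimum is the walk 1->1->2->4, with weight (-1) + (-7) + (-7) = -15.
Optimal value attained by: walk 1->1->2->4.
Answer: (G^⊗3)[1][4] = -15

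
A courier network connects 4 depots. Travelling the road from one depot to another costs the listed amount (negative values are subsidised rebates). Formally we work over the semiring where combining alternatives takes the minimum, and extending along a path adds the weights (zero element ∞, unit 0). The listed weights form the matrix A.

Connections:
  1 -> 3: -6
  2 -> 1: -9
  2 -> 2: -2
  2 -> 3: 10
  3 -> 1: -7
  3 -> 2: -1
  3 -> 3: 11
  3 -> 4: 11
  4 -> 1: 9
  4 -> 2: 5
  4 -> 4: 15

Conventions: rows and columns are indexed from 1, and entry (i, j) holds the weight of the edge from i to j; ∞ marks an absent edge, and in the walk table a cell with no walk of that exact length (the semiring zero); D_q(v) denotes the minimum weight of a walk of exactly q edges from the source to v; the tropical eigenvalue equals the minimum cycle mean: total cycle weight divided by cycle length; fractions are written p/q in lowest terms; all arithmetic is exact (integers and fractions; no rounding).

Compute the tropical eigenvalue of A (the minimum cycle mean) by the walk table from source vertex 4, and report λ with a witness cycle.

q=0: [∞, ∞, ∞, 0]
q=1: [9, 5, ∞, 15]
q=2: [-4, 3, 3, 30]
q=3: [-6, 1, -10, 14]
q=4: [-17, -11, -12, 1]
Optimal cycle mean attained by: cycle 1->3->1, total (-6) + (-7), length 2.
Answer: λ = -13/2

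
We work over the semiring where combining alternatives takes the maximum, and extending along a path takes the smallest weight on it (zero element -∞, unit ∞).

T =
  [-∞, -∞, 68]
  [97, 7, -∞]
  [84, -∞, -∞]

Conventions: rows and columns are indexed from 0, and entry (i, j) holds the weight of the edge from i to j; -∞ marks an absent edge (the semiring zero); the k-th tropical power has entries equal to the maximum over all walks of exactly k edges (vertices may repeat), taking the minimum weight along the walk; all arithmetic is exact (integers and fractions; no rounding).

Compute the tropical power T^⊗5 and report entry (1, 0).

T^⊗2:
  [68, -∞, -∞]
  [7, 7, 68]
  [-∞, -∞, 68]
T^⊗3:
  [-∞, -∞, 68]
  [68, 7, 7]
  [68, -∞, -∞]
T^⊗4:
  [68, -∞, -∞]
  [7, 7, 68]
  [-∞, -∞, 68]
T^⊗5:
  [-∞, -∞, 68]
  [68, 7, 7]
  [68, -∞, -∞]
Key observation: the optimum is the walk 1->0->2->0->2->0, with weight 97 min 68 min 84 min 68 min 84 = 68.
Optimal value attained by: walk 1->0->2->0->2->0.
Answer: (T^⊗5)[1][0] = 68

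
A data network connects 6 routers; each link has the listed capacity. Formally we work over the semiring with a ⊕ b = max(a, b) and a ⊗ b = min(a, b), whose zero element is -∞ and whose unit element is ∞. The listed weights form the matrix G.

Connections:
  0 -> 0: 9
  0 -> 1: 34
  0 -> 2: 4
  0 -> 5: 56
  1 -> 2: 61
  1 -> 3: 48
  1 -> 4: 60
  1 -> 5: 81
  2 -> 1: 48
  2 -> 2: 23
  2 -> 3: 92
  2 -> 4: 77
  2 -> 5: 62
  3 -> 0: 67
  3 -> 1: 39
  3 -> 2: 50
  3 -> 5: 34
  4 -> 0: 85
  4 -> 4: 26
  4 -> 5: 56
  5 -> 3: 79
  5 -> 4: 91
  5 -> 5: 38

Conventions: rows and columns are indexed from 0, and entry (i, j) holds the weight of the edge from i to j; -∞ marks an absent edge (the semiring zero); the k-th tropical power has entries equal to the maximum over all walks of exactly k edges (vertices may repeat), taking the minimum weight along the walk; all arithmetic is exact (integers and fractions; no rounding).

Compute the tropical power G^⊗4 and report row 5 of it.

G^⊗2:
  [9, 9, 34, 56, 56, 38]
  [60, 48, 48, 79, 81, 61]
  [77, 39, 50, 62, 62, 56]
  [9, 48, 39, 50, 50, 56]
  [26, 34, 4, 56, 56, 56]
  [85, 39, 50, 38, 38, 56]
G^⊗3:
  [56, 39, 50, 38, 38, 56]
  [81, 48, 50, 61, 61, 56]
  [62, 48, 50, 56, 56, 56]
  [50, 39, 50, 56, 56, 50]
  [56, 39, 50, 56, 56, 56]
  [38, 48, 39, 56, 56, 56]
G^⊗4:
  [38, 48, 39, 56, 56, 56]
  [61, 48, 50, 56, 56, 56]
  [56, 48, 50, 56, 56, 56]
  [56, 48, 50, 50, 50, 56]
  [56, 48, 50, 56, 56, 56]
  [56, 39, 50, 56, 56, 56]
Answer: row 5 of G^⊗4 = [56, 39, 50, 56, 56, 56]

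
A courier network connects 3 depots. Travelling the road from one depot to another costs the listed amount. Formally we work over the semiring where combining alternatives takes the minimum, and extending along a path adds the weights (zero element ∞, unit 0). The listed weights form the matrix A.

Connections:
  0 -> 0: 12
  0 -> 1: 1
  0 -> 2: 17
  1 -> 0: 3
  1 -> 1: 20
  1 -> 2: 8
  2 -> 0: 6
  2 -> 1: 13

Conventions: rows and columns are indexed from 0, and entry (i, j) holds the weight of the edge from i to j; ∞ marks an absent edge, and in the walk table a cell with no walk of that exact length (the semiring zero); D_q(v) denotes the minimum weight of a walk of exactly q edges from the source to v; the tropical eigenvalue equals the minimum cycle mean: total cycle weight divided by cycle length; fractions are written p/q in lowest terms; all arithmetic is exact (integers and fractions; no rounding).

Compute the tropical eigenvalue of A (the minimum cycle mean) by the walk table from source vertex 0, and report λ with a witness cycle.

q=0: [0, ∞, ∞]
q=1: [12, 1, 17]
q=2: [4, 13, 9]
q=3: [15, 5, 21]
Optimal cycle mean attained by: cycle 0->1->0, total 1 + 3, length 2.
Answer: λ = 2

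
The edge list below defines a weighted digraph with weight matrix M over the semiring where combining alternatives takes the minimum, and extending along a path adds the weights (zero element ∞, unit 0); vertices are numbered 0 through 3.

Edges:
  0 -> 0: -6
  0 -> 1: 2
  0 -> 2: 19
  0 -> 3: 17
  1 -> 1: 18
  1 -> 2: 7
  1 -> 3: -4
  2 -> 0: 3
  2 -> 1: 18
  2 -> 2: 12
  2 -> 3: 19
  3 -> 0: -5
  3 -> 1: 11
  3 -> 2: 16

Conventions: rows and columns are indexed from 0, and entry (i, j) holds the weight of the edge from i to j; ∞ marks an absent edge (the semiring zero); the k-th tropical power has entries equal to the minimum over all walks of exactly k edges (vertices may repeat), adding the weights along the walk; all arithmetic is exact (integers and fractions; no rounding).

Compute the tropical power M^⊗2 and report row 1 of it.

M^⊗2:
  [-12, -4, 9, -2]
  [-9, 7, 12, 14]
  [-3, 5, 22, 14]
  [-11, -3, 14, 7]
Answer: row 1 of M^⊗2 = [-9, 7, 12, 14]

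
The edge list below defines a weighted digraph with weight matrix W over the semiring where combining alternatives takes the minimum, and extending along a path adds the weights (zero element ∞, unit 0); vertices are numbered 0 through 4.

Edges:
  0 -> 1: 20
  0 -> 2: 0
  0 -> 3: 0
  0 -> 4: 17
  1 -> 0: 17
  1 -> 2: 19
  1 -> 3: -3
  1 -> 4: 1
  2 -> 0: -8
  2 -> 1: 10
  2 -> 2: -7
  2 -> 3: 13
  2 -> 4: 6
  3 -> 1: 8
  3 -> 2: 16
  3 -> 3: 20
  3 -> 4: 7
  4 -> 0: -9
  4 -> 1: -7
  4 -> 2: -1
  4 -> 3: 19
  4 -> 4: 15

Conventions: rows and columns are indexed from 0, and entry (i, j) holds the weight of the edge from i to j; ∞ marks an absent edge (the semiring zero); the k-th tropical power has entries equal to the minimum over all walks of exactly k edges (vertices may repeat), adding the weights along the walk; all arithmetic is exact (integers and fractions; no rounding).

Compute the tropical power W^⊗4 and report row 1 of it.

W^⊗2:
  [-8, 8, -7, 13, 6]
  [-8, -6, 0, 17, 4]
  [-15, -1, -14, -8, -1]
  [-2, 0, 6, 5, 9]
  [-9, 8, -9, -10, -6]
W^⊗3:
  [-15, -1, -14, -8, -1]
  [-8, -3, -8, -9, -5]
  [-22, -8, -21, -15, -8]
  [-2, 2, -2, -3, 1]
  [-17, -13, -16, -9, -3]
W^⊗4:
  [-22, -8, -21, -15, -8]
  [-16, -12, -15, -8, -2]
  [-29, -15, -28, -22, -15]
  [-10, -6, -9, -2, 3]
  [-24, -10, -23, -17, -12]
Answer: row 1 of W^⊗4 = [-16, -12, -15, -8, -2]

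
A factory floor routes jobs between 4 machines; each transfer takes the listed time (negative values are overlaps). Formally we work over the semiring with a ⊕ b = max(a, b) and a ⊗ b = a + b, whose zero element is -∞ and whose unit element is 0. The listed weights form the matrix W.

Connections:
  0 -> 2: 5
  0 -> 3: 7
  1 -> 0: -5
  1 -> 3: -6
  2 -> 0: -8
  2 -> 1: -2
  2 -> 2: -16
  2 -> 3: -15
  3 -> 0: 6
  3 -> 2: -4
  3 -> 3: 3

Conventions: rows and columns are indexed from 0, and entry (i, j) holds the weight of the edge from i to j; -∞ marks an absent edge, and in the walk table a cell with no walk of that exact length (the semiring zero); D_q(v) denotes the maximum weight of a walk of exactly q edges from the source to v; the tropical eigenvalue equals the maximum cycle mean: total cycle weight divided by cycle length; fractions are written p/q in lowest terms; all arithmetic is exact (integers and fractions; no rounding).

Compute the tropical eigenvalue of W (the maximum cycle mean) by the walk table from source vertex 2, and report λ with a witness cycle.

q=0: [-∞, -∞, 0, -∞]
q=1: [-8, -2, -16, -15]
q=2: [-7, -18, -3, -1]
q=3: [5, -5, -2, 2]
q=4: [8, -4, 10, 12]
Optimal cycle mean attained by: cycle 0->3->0, total 7 + 6, length 2.
Answer: λ = 13/2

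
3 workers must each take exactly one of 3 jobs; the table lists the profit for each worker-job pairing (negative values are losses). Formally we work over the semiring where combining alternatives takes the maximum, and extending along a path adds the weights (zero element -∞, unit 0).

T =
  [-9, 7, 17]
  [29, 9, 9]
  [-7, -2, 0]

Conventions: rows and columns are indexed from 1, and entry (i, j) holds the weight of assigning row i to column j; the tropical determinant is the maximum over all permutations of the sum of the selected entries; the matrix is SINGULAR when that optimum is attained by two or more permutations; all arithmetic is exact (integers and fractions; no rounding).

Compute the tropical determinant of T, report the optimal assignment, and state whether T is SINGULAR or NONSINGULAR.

σ = (1, 2, 3): (-9) + 9 + 0 = 0
σ = (1, 3, 2): (-9) + 9 + (-2) = -2
σ = (2, 1, 3): 7 + 29 + 0 = 36
σ = (2, 3, 1): 7 + 9 + (-7) = 9
σ = (3, 1, 2): 17 + 29 + (-2) = 44
σ = (3, 2, 1): 17 + 9 + (-7) = 19
Optimal value attained by: σ = (3, 1, 2).
Answer: det⊕(T) = 44; verdict: NONSINGULAR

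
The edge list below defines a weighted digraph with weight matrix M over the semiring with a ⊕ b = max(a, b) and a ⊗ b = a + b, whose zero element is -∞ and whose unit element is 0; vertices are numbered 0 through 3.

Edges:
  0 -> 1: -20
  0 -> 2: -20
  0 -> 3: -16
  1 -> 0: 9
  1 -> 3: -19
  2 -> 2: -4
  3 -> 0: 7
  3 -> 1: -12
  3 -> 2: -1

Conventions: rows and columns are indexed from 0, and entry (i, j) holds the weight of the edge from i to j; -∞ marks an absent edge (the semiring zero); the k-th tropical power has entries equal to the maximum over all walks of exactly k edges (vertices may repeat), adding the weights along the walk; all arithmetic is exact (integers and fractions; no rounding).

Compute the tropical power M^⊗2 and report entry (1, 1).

M^⊗2:
  [-9, -28, -17, -39]
  [-12, -11, -11, -7]
  [-∞, -∞, -8, -∞]
  [-3, -13, -5, -9]
Key observation: the optimum is the walk 1->0->1, with weight 9 + (-20) = -11.
Optimal value attained by: walk 1->0->1.
Answer: (M^⊗2)[1][1] = -11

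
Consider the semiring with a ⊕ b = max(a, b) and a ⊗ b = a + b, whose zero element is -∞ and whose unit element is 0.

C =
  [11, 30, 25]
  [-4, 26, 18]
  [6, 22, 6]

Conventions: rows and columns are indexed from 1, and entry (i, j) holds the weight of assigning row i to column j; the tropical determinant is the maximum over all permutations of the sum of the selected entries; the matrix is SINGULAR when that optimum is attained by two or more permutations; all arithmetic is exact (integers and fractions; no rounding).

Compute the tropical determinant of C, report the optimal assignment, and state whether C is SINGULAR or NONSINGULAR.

σ = (1, 2, 3): 11 + 26 + 6 = 43
σ = (1, 3, 2): 11 + 18 + 22 = 51
σ = (2, 1, 3): 30 + (-4) + 6 = 32
σ = (2, 3, 1): 30 + 18 + 6 = 54
σ = (3, 1, 2): 25 + (-4) + 22 = 43
σ = (3, 2, 1): 25 + 26 + 6 = 57
Optimal value attained by: σ = (3, 2, 1).
Answer: det⊕(C) = 57; verdict: NONSINGULAR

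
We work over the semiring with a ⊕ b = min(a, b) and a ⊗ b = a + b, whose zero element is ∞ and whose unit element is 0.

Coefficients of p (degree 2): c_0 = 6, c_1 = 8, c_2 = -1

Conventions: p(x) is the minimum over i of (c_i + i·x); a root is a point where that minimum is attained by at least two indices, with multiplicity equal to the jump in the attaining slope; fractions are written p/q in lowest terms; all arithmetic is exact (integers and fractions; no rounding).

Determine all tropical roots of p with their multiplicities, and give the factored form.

hull edge (i=0, c=6) to (i=2, c=-1): slope -7/2, span 2
Factored form: p(x) = -1 ⊗ (x ⊕ 7/2) ⊗ (x ⊕ 7/2)
Answer: roots = 7/2 (mult 2)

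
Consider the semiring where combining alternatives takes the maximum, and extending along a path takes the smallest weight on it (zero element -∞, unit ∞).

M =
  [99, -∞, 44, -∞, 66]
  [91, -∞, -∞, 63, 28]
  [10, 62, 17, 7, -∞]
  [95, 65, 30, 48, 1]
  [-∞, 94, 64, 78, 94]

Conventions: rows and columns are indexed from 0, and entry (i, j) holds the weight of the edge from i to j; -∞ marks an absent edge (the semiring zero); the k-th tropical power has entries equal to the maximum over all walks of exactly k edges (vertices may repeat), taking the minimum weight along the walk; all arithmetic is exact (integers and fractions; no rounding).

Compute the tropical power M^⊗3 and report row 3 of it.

M^⊗2:
  [99, 66, 64, 66, 66]
  [91, 63, 44, 48, 66]
  [62, 17, 17, 62, 28]
  [95, 48, 44, 63, 66]
  [91, 94, 64, 78, 94]
M^⊗3:
  [99, 66, 64, 66, 66]
  [91, 66, 64, 66, 66]
  [62, 62, 44, 48, 62]
  [95, 66, 64, 66, 66]
  [91, 94, 64, 78, 94]
Answer: row 3 of M^⊗3 = [95, 66, 64, 66, 66]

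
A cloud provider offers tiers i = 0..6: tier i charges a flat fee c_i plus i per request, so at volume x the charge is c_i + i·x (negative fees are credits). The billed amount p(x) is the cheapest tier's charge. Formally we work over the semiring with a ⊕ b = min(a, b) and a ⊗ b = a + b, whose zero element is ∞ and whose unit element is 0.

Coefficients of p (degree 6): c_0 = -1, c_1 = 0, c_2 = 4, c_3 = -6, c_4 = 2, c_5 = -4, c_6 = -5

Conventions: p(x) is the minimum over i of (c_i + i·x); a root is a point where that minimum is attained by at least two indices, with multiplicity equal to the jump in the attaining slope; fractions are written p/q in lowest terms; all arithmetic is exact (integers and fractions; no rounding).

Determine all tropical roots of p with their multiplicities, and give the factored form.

hull edge (i=0, c=-1) to (i=3, c=-6): slope -5/3, span 3
hull edge (i=3, c=-6) to (i=6, c=-5): slope 1/3, span 3
Factored form: p(x) = -5 ⊗ (x ⊕ (-1/3)) ⊗ (x ⊕ (-1/3)) ⊗ (x ⊕ (-1/3)) ⊗ (x ⊕ 5/3) ⊗ (x ⊕ 5/3) ⊗ (x ⊕ 5/3)
Answer: roots = -1/3 (mult 3), 5/3 (mult 3)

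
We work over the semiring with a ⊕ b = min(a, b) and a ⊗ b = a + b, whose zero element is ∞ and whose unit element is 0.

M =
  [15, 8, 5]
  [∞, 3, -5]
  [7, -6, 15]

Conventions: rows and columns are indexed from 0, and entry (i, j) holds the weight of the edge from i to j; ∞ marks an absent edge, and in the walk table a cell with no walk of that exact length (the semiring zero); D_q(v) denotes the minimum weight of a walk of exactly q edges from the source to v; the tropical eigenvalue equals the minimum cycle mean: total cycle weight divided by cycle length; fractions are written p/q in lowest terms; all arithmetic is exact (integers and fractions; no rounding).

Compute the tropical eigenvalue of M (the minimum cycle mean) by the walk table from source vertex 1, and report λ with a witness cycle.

q=0: [∞, 0, ∞]
q=1: [∞, 3, -5]
q=2: [2, -11, -2]
q=3: [5, -8, -16]
Optimal cycle mean attained by: cycle 1->2->1, total (-5) + (-6), length 2.
Answer: λ = -11/2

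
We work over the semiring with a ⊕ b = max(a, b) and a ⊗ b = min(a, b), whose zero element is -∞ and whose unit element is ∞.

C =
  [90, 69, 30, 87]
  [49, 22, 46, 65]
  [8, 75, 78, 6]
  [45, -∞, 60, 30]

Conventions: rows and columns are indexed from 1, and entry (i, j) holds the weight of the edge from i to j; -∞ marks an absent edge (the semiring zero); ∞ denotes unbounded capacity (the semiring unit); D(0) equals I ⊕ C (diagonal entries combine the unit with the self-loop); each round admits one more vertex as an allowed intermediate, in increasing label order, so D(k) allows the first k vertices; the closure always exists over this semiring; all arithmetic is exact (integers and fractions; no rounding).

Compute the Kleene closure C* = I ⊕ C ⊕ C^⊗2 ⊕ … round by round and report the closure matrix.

D(0):
  [∞, 69, 30, 87]
  [49, ∞, 46, 65]
  [8, 75, ∞, 6]
  [45, -∞, 60, ∞]
D(1):
  [∞, 69, 30, 87]
  [49, ∞, 46, 65]
  [8, 75, ∞, 8]
  [45, 45, 60, ∞]
D(2):
  [∞, 69, 46, 87]
  [49, ∞, 46, 65]
  [49, 75, ∞, 65]
  [45, 45, 60, ∞]
D(3):
  [∞, 69, 46, 87]
  [49, ∞, 46, 65]
  [49, 75, ∞, 65]
  [49, 60, 60, ∞]
D(4):
  [∞, 69, 60, 87]
  [49, ∞, 60, 65]
  [49, 75, ∞, 65]
  [49, 60, 60, ∞]
Answer: C* = [[∞, 69, 60, 87], [49, ∞, 60, 65], [49, 75, ∞, 65], [49, 60, 60, ∞]]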